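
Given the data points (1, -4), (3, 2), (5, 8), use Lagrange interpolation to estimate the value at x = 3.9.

Lagrange interpolation formula:
P(x) = Σ yᵢ × Lᵢ(x)
where Lᵢ(x) = Π_{j≠i} (x - xⱼ)/(xᵢ - xⱼ)

L_0(3.9) = (3.9 - 3)/(1 - 3) × (3.9 - 5)/(1 - 5) = -0.123750
L_1(3.9) = (3.9 - 1)/(3 - 1) × (3.9 - 5)/(3 - 5) = 0.797500
L_2(3.9) = (3.9 - 1)/(5 - 1) × (3.9 - 3)/(5 - 3) = 0.326250

P(3.9) = (-4)×L_0(3.9) + 2×L_1(3.9) + 8×L_2(3.9)
P(3.9) = 4.700000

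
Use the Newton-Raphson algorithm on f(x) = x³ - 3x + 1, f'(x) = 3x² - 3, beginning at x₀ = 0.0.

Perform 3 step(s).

f(x) = x³ - 3x + 1
f'(x) = 3x² - 3
x₀ = 0.0

Newton-Raphson formula: x_{n+1} = x_n - f(x_n)/f'(x_n)

Iteration 1:
  f(0.000000) = 1.000000
  f'(0.000000) = -3.000000
  x_1 = 0.000000 - 1.000000/(-3.000000) = 0.333333
Iteration 2:
  f(0.333333) = 0.037037
  f'(0.333333) = -2.666667
  x_2 = 0.333333 - 0.037037/(-2.666667) = 0.347222
Iteration 3:
  f(0.347222) = 0.000196
  f'(0.347222) = -2.638310
  x_3 = 0.347222 - 0.000196/(-2.638310) = 0.347296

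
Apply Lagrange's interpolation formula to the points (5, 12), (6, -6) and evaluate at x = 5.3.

Lagrange interpolation formula:
P(x) = Σ yᵢ × Lᵢ(x)
where Lᵢ(x) = Π_{j≠i} (x - xⱼ)/(xᵢ - xⱼ)

L_0(5.3) = (5.3 - 6)/(5 - 6) = 0.700000
L_1(5.3) = (5.3 - 5)/(6 - 5) = 0.300000

P(5.3) = 12×L_0(5.3) + (-6)×L_1(5.3)
P(5.3) = 6.600000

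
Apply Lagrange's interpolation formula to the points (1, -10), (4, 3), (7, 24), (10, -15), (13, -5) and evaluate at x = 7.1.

Lagrange interpolation formula:
P(x) = Σ yᵢ × Lᵢ(x)
where Lᵢ(x) = Π_{j≠i} (x - xⱼ)/(xᵢ - xⱼ)

L_0(7.1) = (7.1 - 4)/(1 - 4) × (7.1 - 7)/(1 - 7) × (7.1 - 10)/(1 - 10) × (7.1 - 13)/(1 - 13) = 0.002728
L_1(7.1) = (7.1 - 1)/(4 - 1) × (7.1 - 7)/(4 - 7) × (7.1 - 10)/(4 - 10) × (7.1 - 13)/(4 - 13) = -0.021476
L_2(7.1) = (7.1 - 1)/(7 - 1) × (7.1 - 4)/(7 - 4) × (7.1 - 10)/(7 - 10) × (7.1 - 13)/(7 - 13) = 0.998611
L_3(7.1) = (7.1 - 1)/(10 - 1) × (7.1 - 4)/(10 - 4) × (7.1 - 7)/(10 - 7) × (7.1 - 13)/(10 - 13) = 0.022957
L_4(7.1) = (7.1 - 1)/(13 - 1) × (7.1 - 4)/(13 - 4) × (7.1 - 7)/(13 - 7) × (7.1 - 10)/(13 - 10) = -0.002821

P(7.1) = (-10)×L_0(7.1) + 3×L_1(7.1) + 24×L_2(7.1) + (-15)×L_3(7.1) + (-5)×L_4(7.1)
P(7.1) = 23.544719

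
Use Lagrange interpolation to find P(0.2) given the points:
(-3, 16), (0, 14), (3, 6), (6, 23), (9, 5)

Lagrange interpolation formula:
P(x) = Σ yᵢ × Lᵢ(x)
where Lᵢ(x) = Π_{j≠i} (x - xⱼ)/(xᵢ - xⱼ)

L_0(0.2) = (0.2 - 0)/(-3 - 0) × (0.2 - 3)/(-3 - 3) × (0.2 - 6)/(-3 - 6) × (0.2 - 9)/(-3 - 9) = -0.014703
L_1(0.2) = (0.2 - (-3))/(0 - (-3)) × (0.2 - 3)/(0 - 3) × (0.2 - 6)/(0 - 6) × (0.2 - 9)/(0 - 9) = 0.940984
L_2(0.2) = (0.2 - (-3))/(3 - (-3)) × (0.2 - 0)/(3 - 0) × (0.2 - 6)/(3 - 6) × (0.2 - 9)/(3 - 9) = 0.100820
L_3(0.2) = (0.2 - (-3))/(6 - (-3)) × (0.2 - 0)/(6 - 0) × (0.2 - 3)/(6 - 3) × (0.2 - 9)/(6 - 9) = -0.032448
L_4(0.2) = (0.2 - (-3))/(9 - (-3)) × (0.2 - 0)/(9 - 0) × (0.2 - 3)/(9 - 3) × (0.2 - 6)/(9 - 6) = 0.005347

P(0.2) = 16×L_0(0.2) + 14×L_1(0.2) + 6×L_2(0.2) + 23×L_3(0.2) + 5×L_4(0.2)
P(0.2) = 12.823888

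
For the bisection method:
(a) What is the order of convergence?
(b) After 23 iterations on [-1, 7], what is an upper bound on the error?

(a) Bisection has linear (order 1) convergence; the error is halved each step.

(b) Error bound = (b-a)/2^n = (7 - (-1))/2^{23}
    = 8/2^{23}

(a) 1 (linear); (b) error ≤ 9.54e-07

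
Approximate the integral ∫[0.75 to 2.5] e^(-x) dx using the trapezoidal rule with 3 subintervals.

f(x) = e^(-x)
a = 0.75, b = 2.5, n = 3
h = (b - a)/n = 0.583333

Trapezoidal rule: (h/2)[f(x₀) + 2f(x₁) + 2f(x₂) + ... + f(xₙ)]

x_0 = 0.7500, f(x_0) = 0.472367, coefficient = 1
x_1 = 1.3333, f(x_1) = 0.263597, coefficient = 2
x_2 = 1.9167, f(x_2) = 0.147096, coefficient = 2
x_3 = 2.5000, f(x_3) = 0.082085, coefficient = 1

I ≈ (0.583333/2) × 1.375839 = 0.401286
Exact value: 0.390282
Error: 0.011005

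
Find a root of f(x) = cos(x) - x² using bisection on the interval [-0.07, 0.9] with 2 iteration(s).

f(x) = cos(x) - x²
Initial interval: [-0.07, 0.9]

Iteration 1:
  c_1 = (-0.070000 + 0.900000)/2 = 0.415000
  f(c_1) = f(0.415000) = 0.742891
  f(a) × f(c) ≥ 0, new interval: [0.415000, 0.900000]
Iteration 2:
  c_2 = (0.415000 + 0.900000)/2 = 0.657500
  f(c_2) = f(0.657500) = 0.359216
  f(a) × f(c) ≥ 0, new interval: [0.657500, 0.900000]

After 2 iteration(s), the approximation is c_2 = 0.657500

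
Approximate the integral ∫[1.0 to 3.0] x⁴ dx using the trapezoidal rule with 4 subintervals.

f(x) = x⁴
a = 1.0, b = 3.0, n = 4
h = (b - a)/n = 0.500000

Trapezoidal rule: (h/2)[f(x₀) + 2f(x₁) + 2f(x₂) + ... + f(xₙ)]

x_0 = 1.0000, f(x_0) = 1.000000, coefficient = 1
x_1 = 1.5000, f(x_1) = 5.062500, coefficient = 2
x_2 = 2.0000, f(x_2) = 16.000000, coefficient = 2
x_3 = 2.5000, f(x_3) = 39.062500, coefficient = 2
x_4 = 3.0000, f(x_4) = 81.000000, coefficient = 1

I ≈ (0.500000/2) × 202.250000 = 50.562500
Exact value: 48.400000
Error: 2.162500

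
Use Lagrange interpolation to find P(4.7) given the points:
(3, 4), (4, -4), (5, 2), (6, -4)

Lagrange interpolation formula:
P(x) = Σ yᵢ × Lᵢ(x)
where Lᵢ(x) = Π_{j≠i} (x - xⱼ)/(xᵢ - xⱼ)

L_0(4.7) = (4.7 - 4)/(3 - 4) × (4.7 - 5)/(3 - 5) × (4.7 - 6)/(3 - 6) = -0.045500
L_1(4.7) = (4.7 - 3)/(4 - 3) × (4.7 - 5)/(4 - 5) × (4.7 - 6)/(4 - 6) = 0.331500
L_2(4.7) = (4.7 - 3)/(5 - 3) × (4.7 - 4)/(5 - 4) × (4.7 - 6)/(5 - 6) = 0.773500
L_3(4.7) = (4.7 - 3)/(6 - 3) × (4.7 - 4)/(6 - 4) × (4.7 - 5)/(6 - 5) = -0.059500

P(4.7) = 4×L_0(4.7) + (-4)×L_1(4.7) + 2×L_2(4.7) + (-4)×L_3(4.7)
P(4.7) = 0.277000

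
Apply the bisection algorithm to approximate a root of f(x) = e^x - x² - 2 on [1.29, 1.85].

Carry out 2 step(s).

f(x) = e^x - x² - 2
Initial interval: [1.29, 1.85]

Iteration 1:
  c_1 = (1.290000 + 1.850000)/2 = 1.570000
  f(c_1) = f(1.570000) = 0.341748
  f(a) × f(c) < 0, new interval: [1.290000, 1.570000]
Iteration 2:
  c_2 = (1.290000 + 1.570000)/2 = 1.430000
  f(c_2) = f(1.430000) = 0.133799
  f(a) × f(c) < 0, new interval: [1.290000, 1.430000]

After 2 iteration(s), the approximation is c_2 = 1.430000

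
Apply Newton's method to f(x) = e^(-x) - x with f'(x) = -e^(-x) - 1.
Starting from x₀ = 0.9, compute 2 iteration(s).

f(x) = e^(-x) - x
f'(x) = -e^(-x) - 1
x₀ = 0.9

Newton-Raphson formula: x_{n+1} = x_n - f(x_n)/f'(x_n)

Iteration 1:
  f(0.900000) = -0.493430
  f'(0.900000) = -1.406570
  x_1 = 0.900000 - (-0.493430)/(-1.406570) = 0.549196
Iteration 2:
  f(0.549196) = 0.028218
  f'(0.549196) = -1.577414
  x_2 = 0.549196 - 0.028218/(-1.577414) = 0.567085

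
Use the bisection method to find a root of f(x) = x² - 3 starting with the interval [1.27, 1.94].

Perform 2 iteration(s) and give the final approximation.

f(x) = x² - 3
Initial interval: [1.27, 1.94]

Iteration 1:
  c_1 = (1.270000 + 1.940000)/2 = 1.605000
  f(c_1) = f(1.605000) = -0.423975
  f(a) × f(c) ≥ 0, new interval: [1.605000, 1.940000]
Iteration 2:
  c_2 = (1.605000 + 1.940000)/2 = 1.772500
  f(c_2) = f(1.772500) = 0.141756
  f(a) × f(c) < 0, new interval: [1.605000, 1.772500]

After 2 iteration(s), the approximation is c_2 = 1.772500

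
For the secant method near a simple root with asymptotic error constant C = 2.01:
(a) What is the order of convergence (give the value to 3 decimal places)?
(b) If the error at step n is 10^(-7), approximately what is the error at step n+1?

(a) Secant method has superlinear convergence with order φ = (1+√5)/2 ≈ 1.618.
    This means |e_{n+1}| ≈ C|e_n|^1.618.

(b) With |e_n| = 10^(-7) and C = 2.01:
    |e_{n+1}| ≈ 2.01 × (10^(-7))^1.618 = 2.01 × 10^(-11.33)

(a) ≈ 1.618 (golden ratio); (b) |e_{n+1}| ≈ 9.483e-12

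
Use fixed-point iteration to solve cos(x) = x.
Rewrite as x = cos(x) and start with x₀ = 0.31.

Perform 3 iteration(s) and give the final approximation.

Equation: cos(x) = x
Fixed-point form: x = cos(x)
x₀ = 0.31

x_1 = g(0.310000) = 0.952334
x_2 = g(0.952334) = 0.579783
x_3 = g(0.579783) = 0.836581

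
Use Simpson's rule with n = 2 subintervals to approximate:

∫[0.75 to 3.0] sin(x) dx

f(x) = sin(x)
a = 0.75, b = 3.0, n = 2
h = (b - a)/n = 1.125000

Simpson's rule: (h/3)[f(x₀) + 4f(x₁) + 2f(x₂) + ... + f(xₙ)]

x_0 = 0.7500, f(x_0) = 0.681639, coefficient = 1
x_1 = 1.8750, f(x_1) = 0.954086, coefficient = 4
x_2 = 3.0000, f(x_2) = 0.141120, coefficient = 1

I ≈ (1.125000/3) × 4.639102 = 1.739663
Exact value: 1.721681
Error: 0.017982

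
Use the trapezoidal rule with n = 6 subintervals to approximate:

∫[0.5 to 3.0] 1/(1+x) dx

f(x) = 1/(1+x)
a = 0.5, b = 3.0, n = 6
h = (b - a)/n = 0.416667

Trapezoidal rule: (h/2)[f(x₀) + 2f(x₁) + 2f(x₂) + ... + f(xₙ)]

x_0 = 0.5000, f(x_0) = 0.666667, coefficient = 1
x_1 = 0.9167, f(x_1) = 0.521739, coefficient = 2
x_2 = 1.3333, f(x_2) = 0.428571, coefficient = 2
x_3 = 1.7500, f(x_3) = 0.363636, coefficient = 2
x_4 = 2.1667, f(x_4) = 0.315789, coefficient = 2
x_5 = 2.5833, f(x_5) = 0.279070, coefficient = 2
x_6 = 3.0000, f(x_6) = 0.250000, coefficient = 1

I ≈ (0.416667/2) × 4.734279 = 0.986308
Exact value: 0.980829
Error: 0.005479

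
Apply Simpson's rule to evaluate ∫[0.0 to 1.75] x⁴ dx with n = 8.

f(x) = x⁴
a = 0.0, b = 1.75, n = 8
h = (b - a)/n = 0.218750

Simpson's rule: (h/3)[f(x₀) + 4f(x₁) + 2f(x₂) + ... + f(xₙ)]

x_0 = 0.0000, f(x_0) = 0.000000, coefficient = 1
x_1 = 0.2188, f(x_1) = 0.002290, coefficient = 4
x_2 = 0.4375, f(x_2) = 0.036636, coefficient = 2
x_3 = 0.6562, f(x_3) = 0.185472, coefficient = 4
x_4 = 0.8750, f(x_4) = 0.586182, coefficient = 2
x_5 = 1.0938, f(x_5) = 1.431108, coefficient = 4
x_6 = 1.3125, f(x_6) = 2.967545, coefficient = 2
x_7 = 1.5312, f(x_7) = 5.497743, coefficient = 4
x_8 = 1.7500, f(x_8) = 9.378906, coefficient = 1

I ≈ (0.218750/3) × 45.026077 = 3.283151
Exact value: 3.282617
Error: 0.000534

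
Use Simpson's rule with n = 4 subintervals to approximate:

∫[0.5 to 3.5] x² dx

f(x) = x²
a = 0.5, b = 3.5, n = 4
h = (b - a)/n = 0.750000

Simpson's rule: (h/3)[f(x₀) + 4f(x₁) + 2f(x₂) + ... + f(xₙ)]

x_0 = 0.5000, f(x_0) = 0.250000, coefficient = 1
x_1 = 1.2500, f(x_1) = 1.562500, coefficient = 4
x_2 = 2.0000, f(x_2) = 4.000000, coefficient = 2
x_3 = 2.7500, f(x_3) = 7.562500, coefficient = 4
x_4 = 3.5000, f(x_4) = 12.250000, coefficient = 1

I ≈ (0.750000/3) × 57.000000 = 14.250000
Exact value: 14.250000
Error: 0.000000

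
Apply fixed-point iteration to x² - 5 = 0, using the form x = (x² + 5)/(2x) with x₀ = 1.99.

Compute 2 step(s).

Equation: x² - 5 = 0
Fixed-point form: x = (x² + 5)/(2x)
x₀ = 1.99

x_1 = g(1.990000) = 2.251281
x_2 = g(2.251281) = 2.236119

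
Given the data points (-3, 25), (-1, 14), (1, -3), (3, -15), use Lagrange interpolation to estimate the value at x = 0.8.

Lagrange interpolation formula:
P(x) = Σ yᵢ × Lᵢ(x)
where Lᵢ(x) = Π_{j≠i} (x - xⱼ)/(xᵢ - xⱼ)

L_0(0.8) = (0.8 - (-1))/(-3 - (-1)) × (0.8 - 1)/(-3 - 1) × (0.8 - 3)/(-3 - 3) = -0.016500
L_1(0.8) = (0.8 - (-3))/(-1 - (-3)) × (0.8 - 1)/(-1 - 1) × (0.8 - 3)/(-1 - 3) = 0.104500
L_2(0.8) = (0.8 - (-3))/(1 - (-3)) × (0.8 - (-1))/(1 - (-1)) × (0.8 - 3)/(1 - 3) = 0.940500
L_3(0.8) = (0.8 - (-3))/(3 - (-3)) × (0.8 - (-1))/(3 - (-1)) × (0.8 - 1)/(3 - 1) = -0.028500

P(0.8) = 25×L_0(0.8) + 14×L_1(0.8) + (-3)×L_2(0.8) + (-15)×L_3(0.8)
P(0.8) = -1.343500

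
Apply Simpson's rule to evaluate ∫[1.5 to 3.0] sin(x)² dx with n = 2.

f(x) = sin(x)²
a = 1.5, b = 3.0, n = 2
h = (b - a)/n = 0.750000

Simpson's rule: (h/3)[f(x₀) + 4f(x₁) + 2f(x₂) + ... + f(xₙ)]

x_0 = 1.5000, f(x_0) = 0.994996, coefficient = 1
x_1 = 2.2500, f(x_1) = 0.605398, coefficient = 4
x_2 = 3.0000, f(x_2) = 0.019915, coefficient = 1

I ≈ (0.750000/3) × 3.436503 = 0.859126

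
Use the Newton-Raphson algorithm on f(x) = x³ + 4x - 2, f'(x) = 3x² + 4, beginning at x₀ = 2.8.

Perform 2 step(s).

f(x) = x³ + 4x - 2
f'(x) = 3x² + 4
x₀ = 2.8

Newton-Raphson formula: x_{n+1} = x_n - f(x_n)/f'(x_n)

Iteration 1:
  f(2.800000) = 31.152000
  f'(2.800000) = 27.520000
  x_1 = 2.800000 - 31.152000/27.520000 = 1.668023
Iteration 2:
  f(1.668023) = 9.313037
  f'(1.668023) = 12.346905
  x_2 = 1.668023 - 9.313037/12.346905 = 0.913742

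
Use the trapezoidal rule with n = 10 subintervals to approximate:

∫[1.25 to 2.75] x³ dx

f(x) = x³
a = 1.25, b = 2.75, n = 10
h = (b - a)/n = 0.150000

Trapezoidal rule: (h/2)[f(x₀) + 2f(x₁) + 2f(x₂) + ... + f(xₙ)]

x_0 = 1.2500, f(x_0) = 1.953125, coefficient = 1
x_1 = 1.4000, f(x_1) = 2.744000, coefficient = 2
x_2 = 1.5500, f(x_2) = 3.723875, coefficient = 2
x_3 = 1.7000, f(x_3) = 4.913000, coefficient = 2
x_4 = 1.8500, f(x_4) = 6.331625, coefficient = 2
x_5 = 2.0000, f(x_5) = 8.000000, coefficient = 2
x_6 = 2.1500, f(x_6) = 9.938375, coefficient = 2
x_7 = 2.3000, f(x_7) = 12.167000, coefficient = 2
x_8 = 2.4500, f(x_8) = 14.706125, coefficient = 2
x_9 = 2.6000, f(x_9) = 17.576000, coefficient = 2
x_10 = 2.7500, f(x_10) = 20.796875, coefficient = 1

I ≈ (0.150000/2) × 182.950000 = 13.721250
Exact value: 13.687500
Error: 0.033750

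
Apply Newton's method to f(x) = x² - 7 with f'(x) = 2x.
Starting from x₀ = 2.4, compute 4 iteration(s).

f(x) = x² - 7
f'(x) = 2x
x₀ = 2.4

Newton-Raphson formula: x_{n+1} = x_n - f(x_n)/f'(x_n)

Iteration 1:
  f(2.400000) = -1.240000
  f'(2.400000) = 4.800000
  x_1 = 2.400000 - (-1.240000)/4.800000 = 2.658333
Iteration 2:
  f(2.658333) = 0.066736
  f'(2.658333) = 5.316667
  x_2 = 2.658333 - 0.066736/5.316667 = 2.645781
Iteration 3:
  f(2.645781) = 0.000158
  f'(2.645781) = 5.291562
  x_3 = 2.645781 - 0.000158/5.291562 = 2.645751
Iteration 4:
  f(2.645751) = 0.000000
  f'(2.645751) = 5.291503
  x_4 = 2.645751 - 0.000000/5.291503 = 2.645751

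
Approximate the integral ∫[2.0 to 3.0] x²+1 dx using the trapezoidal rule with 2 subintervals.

f(x) = x²+1
a = 2.0, b = 3.0, n = 2
h = (b - a)/n = 0.500000

Trapezoidal rule: (h/2)[f(x₀) + 2f(x₁) + 2f(x₂) + ... + f(xₙ)]

x_0 = 2.0000, f(x_0) = 5.000000, coefficient = 1
x_1 = 2.5000, f(x_1) = 7.250000, coefficient = 2
x_2 = 3.0000, f(x_2) = 10.000000, coefficient = 1

I ≈ (0.500000/2) × 29.500000 = 7.375000
Exact value: 7.333333
Error: 0.041667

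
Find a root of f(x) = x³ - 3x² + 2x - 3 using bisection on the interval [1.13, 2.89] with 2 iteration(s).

f(x) = x³ - 3x² + 2x - 3
Initial interval: [1.13, 2.89]

Iteration 1:
  c_1 = (1.130000 + 2.890000)/2 = 2.010000
  f(c_1) = f(2.010000) = -2.979699
  f(a) × f(c) ≥ 0, new interval: [2.010000, 2.890000]
Iteration 2:
  c_2 = (2.010000 + 2.890000)/2 = 2.450000
  f(c_2) = f(2.450000) = -1.401375
  f(a) × f(c) ≥ 0, new interval: [2.450000, 2.890000]

After 2 iteration(s), the approximation is c_2 = 2.450000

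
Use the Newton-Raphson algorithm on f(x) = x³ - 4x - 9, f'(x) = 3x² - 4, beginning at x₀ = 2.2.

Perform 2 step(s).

f(x) = x³ - 4x - 9
f'(x) = 3x² - 4
x₀ = 2.2

Newton-Raphson formula: x_{n+1} = x_n - f(x_n)/f'(x_n)

Iteration 1:
  f(2.200000) = -7.152000
  f'(2.200000) = 10.520000
  x_1 = 2.200000 - (-7.152000)/10.520000 = 2.879848
Iteration 2:
  f(2.879848) = 3.364696
  f'(2.879848) = 20.880572
  x_2 = 2.879848 - 3.364696/20.880572 = 2.718708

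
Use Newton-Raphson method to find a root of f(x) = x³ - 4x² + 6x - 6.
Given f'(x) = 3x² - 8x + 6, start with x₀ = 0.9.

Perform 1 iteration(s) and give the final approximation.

f(x) = x³ - 4x² + 6x - 6
f'(x) = 3x² - 8x + 6
x₀ = 0.9

Newton-Raphson formula: x_{n+1} = x_n - f(x_n)/f'(x_n)

Iteration 1:
  f(0.900000) = -3.111000
  f'(0.900000) = 1.230000
  x_1 = 0.900000 - (-3.111000)/1.230000 = 3.429268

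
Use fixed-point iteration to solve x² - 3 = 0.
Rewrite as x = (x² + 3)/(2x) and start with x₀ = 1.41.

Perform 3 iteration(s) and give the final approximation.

Equation: x² - 3 = 0
Fixed-point form: x = (x² + 3)/(2x)
x₀ = 1.41

x_1 = g(1.410000) = 1.768830
x_2 = g(1.768830) = 1.732433
x_3 = g(1.732433) = 1.732051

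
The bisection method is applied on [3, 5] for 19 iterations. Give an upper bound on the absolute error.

Bisection error bound: |error| ≤ (b-a)/2^n
|error| ≤ (5 - 3)/2^19 = 2/2^19
|error| ≤ 0.0000038147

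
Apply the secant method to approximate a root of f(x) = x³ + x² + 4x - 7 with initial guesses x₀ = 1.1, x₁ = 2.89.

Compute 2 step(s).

f(x) = x³ + x² + 4x - 7
x₀ = 1.1, x₁ = 2.89

Secant formula: x_{n+1} = x_n - f(x_n)(x_n - x_{n-1})/(f(x_n) - f(x_{n-1}))

Iteration 1:
  f(1.100000) = -0.059000
  f(2.890000) = 37.049669
  x_2 = 2.890000 - 37.049669×(2.890000 - 1.100000)/(37.049669 - (-0.059000))
       = 1.102846
Iteration 2:
  f(2.890000) = 37.049669
  f(1.102846) = -0.030989
  x_3 = 1.102846 - (-0.030989)×(1.102846 - 2.890000)/(-0.030989 - 37.049669)
       = 1.104340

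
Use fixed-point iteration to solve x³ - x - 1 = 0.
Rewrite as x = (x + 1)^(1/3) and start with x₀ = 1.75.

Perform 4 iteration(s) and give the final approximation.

Equation: x³ - x - 1 = 0
Fixed-point form: x = (x + 1)^(1/3)
x₀ = 1.75

x_1 = g(1.750000) = 1.401020
x_2 = g(1.401020) = 1.339055
x_3 = g(1.339055) = 1.327436
x_4 = g(1.327436) = 1.325234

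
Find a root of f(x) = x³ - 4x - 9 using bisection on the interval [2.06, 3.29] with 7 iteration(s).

f(x) = x³ - 4x - 9
Initial interval: [2.06, 3.29]

Iteration 1:
  c_1 = (2.060000 + 3.290000)/2 = 2.675000
  f(c_1) = f(2.675000) = -0.558703
  f(a) × f(c) ≥ 0, new interval: [2.675000, 3.290000]
Iteration 2:
  c_2 = (2.675000 + 3.290000)/2 = 2.982500
  f(c_2) = f(2.982500) = 5.600251
  f(a) × f(c) < 0, new interval: [2.675000, 2.982500]
Iteration 3:
  c_3 = (2.675000 + 2.982500)/2 = 2.828750
  f(c_3) = f(2.828750) = 2.320167
  f(a) × f(c) < 0, new interval: [2.675000, 2.828750]
Iteration 4:
  c_4 = (2.675000 + 2.828750)/2 = 2.751875
  f(c_4) = f(2.751875) = 0.831943
  f(a) × f(c) < 0, new interval: [2.675000, 2.751875]
Iteration 5:
  c_5 = (2.675000 + 2.751875)/2 = 2.713437
  f(c_5) = f(2.713437) = 0.124593
  f(a) × f(c) < 0, new interval: [2.675000, 2.713437]
Iteration 6:
  c_6 = (2.675000 + 2.713437)/2 = 2.694219
  f(c_6) = f(2.694219) = -0.220040
  f(a) × f(c) ≥ 0, new interval: [2.694219, 2.713437]
Iteration 7:
  c_7 = (2.694219 + 2.713437)/2 = 2.703828
  f(c_7) = f(2.703828) = -0.048473
  f(a) × f(c) ≥ 0, new interval: [2.703828, 2.713437]

After 7 iteration(s), the approximation is c_7 = 2.703828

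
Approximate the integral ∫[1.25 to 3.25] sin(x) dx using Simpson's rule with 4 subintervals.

f(x) = sin(x)
a = 1.25, b = 3.25, n = 4
h = (b - a)/n = 0.500000

Simpson's rule: (h/3)[f(x₀) + 4f(x₁) + 2f(x₂) + ... + f(xₙ)]

x_0 = 1.2500, f(x_0) = 0.948985, coefficient = 1
x_1 = 1.7500, f(x_1) = 0.983986, coefficient = 4
x_2 = 2.2500, f(x_2) = 0.778073, coefficient = 2
x_3 = 2.7500, f(x_3) = 0.381661, coefficient = 4
x_4 = 3.2500, f(x_4) = -0.108195, coefficient = 1

I ≈ (0.500000/3) × 7.859524 = 1.309921
Exact value: 1.309452
Error: 0.000469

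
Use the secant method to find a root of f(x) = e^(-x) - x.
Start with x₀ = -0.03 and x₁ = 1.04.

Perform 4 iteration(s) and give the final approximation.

f(x) = e^(-x) - x
x₀ = -0.03, x₁ = 1.04

Secant formula: x_{n+1} = x_n - f(x_n)(x_n - x_{n-1})/(f(x_n) - f(x_{n-1}))

Iteration 1:
  f(-0.030000) = 1.060455
  f(1.040000) = -0.686545
  x_2 = 1.040000 - (-0.686545)×(1.040000 - (-0.030000))/(-0.686545 - 1.060455)
       = 0.619506
Iteration 2:
  f(1.040000) = -0.686545
  f(0.619506) = -0.081295
  x_3 = 0.619506 - (-0.081295)×(0.619506 - 1.040000)/(-0.081295 - (-0.686545))
       = 0.563026
Iteration 3:
  f(0.619506) = -0.081295
  f(0.563026) = 0.006457
  x_4 = 0.563026 - 0.006457×(0.563026 - 0.619506)/(0.006457 - (-0.081295))
       = 0.567182
Iteration 4:
  f(0.563026) = 0.006457
  f(0.567182) = -0.000061
  x_5 = 0.567182 - (-0.000061)×(0.567182 - 0.563026)/(-0.000061 - 0.006457)
       = 0.567143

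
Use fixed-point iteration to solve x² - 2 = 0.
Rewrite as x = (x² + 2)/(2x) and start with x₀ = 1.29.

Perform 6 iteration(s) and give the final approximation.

Equation: x² - 2 = 0
Fixed-point form: x = (x² + 2)/(2x)
x₀ = 1.29

x_1 = g(1.290000) = 1.420194
x_2 = g(1.420194) = 1.414226
x_3 = g(1.414226) = 1.414214
x_4 = g(1.414214) = 1.414214
x_5 = g(1.414214) = 1.414214
x_6 = g(1.414214) = 1.414214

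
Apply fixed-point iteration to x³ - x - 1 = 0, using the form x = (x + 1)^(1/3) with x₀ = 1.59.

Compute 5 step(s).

Equation: x³ - x - 1 = 0
Fixed-point form: x = (x + 1)^(1/3)
x₀ = 1.59

x_1 = g(1.590000) = 1.373304
x_2 = g(1.373304) = 1.333883
x_3 = g(1.333883) = 1.326457
x_4 = g(1.326457) = 1.325048
x_5 = g(1.325048) = 1.324781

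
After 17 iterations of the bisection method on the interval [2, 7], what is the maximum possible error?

Bisection error bound: |error| ≤ (b-a)/2^n
|error| ≤ (7 - 2)/2^17 = 5/2^17
|error| ≤ 0.0000381470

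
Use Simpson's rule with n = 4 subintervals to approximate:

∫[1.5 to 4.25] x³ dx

f(x) = x³
a = 1.5, b = 4.25, n = 4
h = (b - a)/n = 0.687500

Simpson's rule: (h/3)[f(x₀) + 4f(x₁) + 2f(x₂) + ... + f(xₙ)]

x_0 = 1.5000, f(x_0) = 3.375000, coefficient = 1
x_1 = 2.1875, f(x_1) = 10.467529, coefficient = 4
x_2 = 2.8750, f(x_2) = 23.763672, coefficient = 2
x_3 = 3.5625, f(x_3) = 45.213135, coefficient = 4
x_4 = 4.2500, f(x_4) = 76.765625, coefficient = 1

I ≈ (0.687500/3) × 350.390625 = 80.297852
Exact value: 80.297852
Error: 0.000000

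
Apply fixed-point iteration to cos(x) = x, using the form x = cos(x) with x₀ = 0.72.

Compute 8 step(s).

Equation: cos(x) = x
Fixed-point form: x = cos(x)
x₀ = 0.72

x_1 = g(0.720000) = 0.751806
x_2 = g(0.751806) = 0.730457
x_3 = g(0.730457) = 0.744870
x_4 = g(0.744870) = 0.735176
x_5 = g(0.735176) = 0.741713
x_6 = g(0.741713) = 0.737313
x_7 = g(0.737313) = 0.740278
x_8 = g(0.740278) = 0.738281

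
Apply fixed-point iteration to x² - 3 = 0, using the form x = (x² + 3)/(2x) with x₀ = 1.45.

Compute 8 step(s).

Equation: x² - 3 = 0
Fixed-point form: x = (x² + 3)/(2x)
x₀ = 1.45

x_1 = g(1.450000) = 1.759483
x_2 = g(1.759483) = 1.732265
x_3 = g(1.732265) = 1.732051
x_4 = g(1.732051) = 1.732051
x_5 = g(1.732051) = 1.732051
x_6 = g(1.732051) = 1.732051
x_7 = g(1.732051) = 1.732051
x_8 = g(1.732051) = 1.732051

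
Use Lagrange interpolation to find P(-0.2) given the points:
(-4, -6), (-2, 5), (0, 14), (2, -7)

Lagrange interpolation formula:
P(x) = Σ yᵢ × Lᵢ(x)
where Lᵢ(x) = Π_{j≠i} (x - xⱼ)/(xᵢ - xⱼ)

L_0(-0.2) = (-0.2 - (-2))/(-4 - (-2)) × (-0.2 - 0)/(-4 - 0) × (-0.2 - 2)/(-4 - 2) = -0.016500
L_1(-0.2) = (-0.2 - (-4))/(-2 - (-4)) × (-0.2 - 0)/(-2 - 0) × (-0.2 - 2)/(-2 - 2) = 0.104500
L_2(-0.2) = (-0.2 - (-4))/(0 - (-4)) × (-0.2 - (-2))/(0 - (-2)) × (-0.2 - 2)/(0 - 2) = 0.940500
L_3(-0.2) = (-0.2 - (-4))/(2 - (-4)) × (-0.2 - (-2))/(2 - (-2)) × (-0.2 - 0)/(2 - 0) = -0.028500

P(-0.2) = (-6)×L_0(-0.2) + 5×L_1(-0.2) + 14×L_2(-0.2) + (-7)×L_3(-0.2)
P(-0.2) = 13.988000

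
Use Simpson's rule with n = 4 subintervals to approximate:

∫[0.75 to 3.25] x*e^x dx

f(x) = x*e^x
a = 0.75, b = 3.25, n = 4
h = (b - a)/n = 0.625000

Simpson's rule: (h/3)[f(x₀) + 4f(x₁) + 2f(x₂) + ... + f(xₙ)]

x_0 = 0.7500, f(x_0) = 1.587750, coefficient = 1
x_1 = 1.3750, f(x_1) = 5.438230, coefficient = 4
x_2 = 2.0000, f(x_2) = 14.778112, coefficient = 2
x_3 = 2.6250, f(x_3) = 36.237007, coefficient = 4
x_4 = 3.2500, f(x_4) = 83.818605, coefficient = 1

I ≈ (0.625000/3) × 281.663530 = 58.679902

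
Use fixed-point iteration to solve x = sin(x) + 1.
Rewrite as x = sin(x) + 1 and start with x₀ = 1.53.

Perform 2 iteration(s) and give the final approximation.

Equation: x = sin(x) + 1
Fixed-point form: x = sin(x) + 1
x₀ = 1.53

x_1 = g(1.530000) = 1.999168
x_2 = g(1.999168) = 1.909643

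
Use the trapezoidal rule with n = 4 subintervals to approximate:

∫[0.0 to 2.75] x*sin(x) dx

f(x) = x*sin(x)
a = 0.0, b = 2.75, n = 4
h = (b - a)/n = 0.687500

Trapezoidal rule: (h/2)[f(x₀) + 2f(x₁) + 2f(x₂) + ... + f(xₙ)]

x_0 = 0.0000, f(x_0) = 0.000000, coefficient = 1
x_1 = 0.6875, f(x_1) = 0.436292, coefficient = 2
x_2 = 1.3750, f(x_2) = 1.348728, coefficient = 2
x_3 = 2.0625, f(x_3) = 1.818155, coefficient = 2
x_4 = 2.7500, f(x_4) = 1.049568, coefficient = 1

I ≈ (0.687500/2) × 8.255919 = 2.837972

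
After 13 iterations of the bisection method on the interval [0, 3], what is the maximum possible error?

Bisection error bound: |error| ≤ (b-a)/2^n
|error| ≤ (3 - 0)/2^13 = 3/2^13
|error| ≤ 0.0003662109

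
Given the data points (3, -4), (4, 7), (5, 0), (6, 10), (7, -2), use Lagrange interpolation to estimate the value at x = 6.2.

Lagrange interpolation formula:
P(x) = Σ yᵢ × Lᵢ(x)
where Lᵢ(x) = Π_{j≠i} (x - xⱼ)/(xᵢ - xⱼ)

L_0(6.2) = (6.2 - 4)/(3 - 4) × (6.2 - 5)/(3 - 5) × (6.2 - 6)/(3 - 6) × (6.2 - 7)/(3 - 7) = -0.017600
L_1(6.2) = (6.2 - 3)/(4 - 3) × (6.2 - 5)/(4 - 5) × (6.2 - 6)/(4 - 6) × (6.2 - 7)/(4 - 7) = 0.102400
L_2(6.2) = (6.2 - 3)/(5 - 3) × (6.2 - 4)/(5 - 4) × (6.2 - 6)/(5 - 6) × (6.2 - 7)/(5 - 7) = -0.281600
L_3(6.2) = (6.2 - 3)/(6 - 3) × (6.2 - 4)/(6 - 4) × (6.2 - 5)/(6 - 5) × (6.2 - 7)/(6 - 7) = 1.126400
L_4(6.2) = (6.2 - 3)/(7 - 3) × (6.2 - 4)/(7 - 4) × (6.2 - 5)/(7 - 5) × (6.2 - 6)/(7 - 6) = 0.070400

P(6.2) = (-4)×L_0(6.2) + 7×L_1(6.2) + 0×L_2(6.2) + 10×L_3(6.2) + (-2)×L_4(6.2)
P(6.2) = 11.910400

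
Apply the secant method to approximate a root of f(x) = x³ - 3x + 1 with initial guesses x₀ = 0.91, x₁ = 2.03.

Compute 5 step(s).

f(x) = x³ - 3x + 1
x₀ = 0.91, x₁ = 2.03

Secant formula: x_{n+1} = x_n - f(x_n)(x_n - x_{n-1})/(f(x_n) - f(x_{n-1}))

Iteration 1:
  f(0.910000) = -0.976429
  f(2.030000) = 3.275427
  x_2 = 2.030000 - 3.275427×(2.030000 - 0.910000)/(3.275427 - (-0.976429))
       = 1.167205
Iteration 2:
  f(2.030000) = 3.275427
  f(1.167205) = -0.911452
  x_3 = 1.167205 - (-0.911452)×(1.167205 - 2.030000)/(-0.911452 - 3.275427)
       = 1.355029
Iteration 3:
  f(1.167205) = -0.911452
  f(1.355029) = -0.577112
  x_4 = 1.355029 - (-0.577112)×(1.355029 - 1.167205)/(-0.577112 - (-0.911452))
       = 1.679237
Iteration 4:
  f(1.355029) = -0.577112
  f(1.679237) = 0.697463
  x_5 = 1.679237 - 0.697463×(1.679237 - 1.355029)/(0.697463 - (-0.577112))
       = 1.501827
Iteration 5:
  f(1.679237) = 0.697463
  f(1.501827) = -0.118135
  x_6 = 1.501827 - (-0.118135)×(1.501827 - 1.679237)/(-0.118135 - 0.697463)
       = 1.527524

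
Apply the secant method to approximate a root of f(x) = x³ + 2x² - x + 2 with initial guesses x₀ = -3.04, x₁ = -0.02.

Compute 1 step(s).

f(x) = x³ + 2x² - x + 2
x₀ = -3.04, x₁ = -0.02

Secant formula: x_{n+1} = x_n - f(x_n)(x_n - x_{n-1})/(f(x_n) - f(x_{n-1}))

Iteration 1:
  f(-3.040000) = -4.571264
  f(-0.020000) = 2.020792
  x_2 = -0.020000 - 2.020792×(-0.020000 - (-3.040000))/(2.020792 - (-4.571264))
       = -0.945780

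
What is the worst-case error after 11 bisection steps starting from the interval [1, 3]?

Bisection error bound: |error| ≤ (b-a)/2^n
|error| ≤ (3 - 1)/2^11 = 2/2^11
|error| ≤ 0.0009765625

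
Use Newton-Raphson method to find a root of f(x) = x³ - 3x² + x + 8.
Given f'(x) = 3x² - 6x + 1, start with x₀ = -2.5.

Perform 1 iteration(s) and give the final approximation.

f(x) = x³ - 3x² + x + 8
f'(x) = 3x² - 6x + 1
x₀ = -2.5

Newton-Raphson formula: x_{n+1} = x_n - f(x_n)/f'(x_n)

Iteration 1:
  f(-2.500000) = -28.875000
  f'(-2.500000) = 34.750000
  x_1 = -2.500000 - (-28.875000)/34.750000 = -1.669065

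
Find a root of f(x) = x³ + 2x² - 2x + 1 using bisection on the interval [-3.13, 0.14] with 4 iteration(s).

f(x) = x³ + 2x² - 2x + 1
Initial interval: [-3.13, 0.14]

Iteration 1:
  c_1 = (-3.130000 + 0.140000)/2 = -1.495000
  f(c_1) = f(-1.495000) = 5.118688
  f(a) × f(c) < 0, new interval: [-3.130000, -1.495000]
Iteration 2:
  c_2 = (-3.130000 + (-1.495000))/2 = -2.312500
  f(c_2) = f(-2.312500) = 3.953857
  f(a) × f(c) < 0, new interval: [-3.130000, -2.312500]
Iteration 3:
  c_3 = (-3.130000 + (-2.312500))/2 = -2.721250
  f(c_3) = f(-2.721250) = 1.101498
  f(a) × f(c) < 0, new interval: [-3.130000, -2.721250]
Iteration 4:
  c_4 = (-3.130000 + (-2.721250))/2 = -2.925625
  f(c_4) = f(-2.925625) = -1.071435
  f(a) × f(c) ≥ 0, new interval: [-2.925625, -2.721250]

After 4 iteration(s), the approximation is c_4 = -2.925625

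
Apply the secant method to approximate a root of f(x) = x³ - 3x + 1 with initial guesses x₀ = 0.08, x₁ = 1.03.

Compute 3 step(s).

f(x) = x³ - 3x + 1
x₀ = 0.08, x₁ = 1.03

Secant formula: x_{n+1} = x_n - f(x_n)(x_n - x_{n-1})/(f(x_n) - f(x_{n-1}))

Iteration 1:
  f(0.080000) = 0.760512
  f(1.030000) = -0.997273
  x_2 = 1.030000 - (-0.997273)×(1.030000 - 0.080000)/(-0.997273 - 0.760512)
       = 0.491021
Iteration 2:
  f(1.030000) = -0.997273
  f(0.491021) = -0.354677
  x_3 = 0.491021 - (-0.354677)×(0.491021 - 1.030000)/(-0.354677 - (-0.997273))
       = 0.193535
Iteration 3:
  f(0.491021) = -0.354677
  f(0.193535) = 0.426644
  x_4 = 0.193535 - 0.426644×(0.193535 - 0.491021)/(0.426644 - (-0.354677))
       = 0.355979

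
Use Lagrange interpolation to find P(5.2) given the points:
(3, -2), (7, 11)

Lagrange interpolation formula:
P(x) = Σ yᵢ × Lᵢ(x)
where Lᵢ(x) = Π_{j≠i} (x - xⱼ)/(xᵢ - xⱼ)

L_0(5.2) = (5.2 - 7)/(3 - 7) = 0.450000
L_1(5.2) = (5.2 - 3)/(7 - 3) = 0.550000

P(5.2) = (-2)×L_0(5.2) + 11×L_1(5.2)
P(5.2) = 5.150000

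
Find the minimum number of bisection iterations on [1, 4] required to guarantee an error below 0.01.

We need (b-a)/2^n ≤ 0.01
(4 - 1)/2^n ≤ 0.01
3/2^n ≤ 0.01
2^n ≥ 300
n ≥ log₂(300) = 8.23
n ≥ 9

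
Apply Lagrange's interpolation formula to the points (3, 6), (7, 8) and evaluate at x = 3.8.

Lagrange interpolation formula:
P(x) = Σ yᵢ × Lᵢ(x)
where Lᵢ(x) = Π_{j≠i} (x - xⱼ)/(xᵢ - xⱼ)

L_0(3.8) = (3.8 - 7)/(3 - 7) = 0.800000
L_1(3.8) = (3.8 - 3)/(7 - 3) = 0.200000

P(3.8) = 6×L_0(3.8) + 8×L_1(3.8)
P(3.8) = 6.400000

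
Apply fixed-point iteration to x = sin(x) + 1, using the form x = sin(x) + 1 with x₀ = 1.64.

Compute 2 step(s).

Equation: x = sin(x) + 1
Fixed-point form: x = sin(x) + 1
x₀ = 1.64

x_1 = g(1.640000) = 1.997606
x_2 = g(1.997606) = 1.910291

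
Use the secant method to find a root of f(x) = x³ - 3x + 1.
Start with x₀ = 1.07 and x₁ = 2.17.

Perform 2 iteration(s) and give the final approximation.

f(x) = x³ - 3x + 1
x₀ = 1.07, x₁ = 2.17

Secant formula: x_{n+1} = x_n - f(x_n)(x_n - x_{n-1})/(f(x_n) - f(x_{n-1}))

Iteration 1:
  f(1.070000) = -0.984957
  f(2.170000) = 4.708313
  x_2 = 2.170000 - 4.708313×(2.170000 - 1.070000)/(4.708313 - (-0.984957))
       = 1.260304
Iteration 2:
  f(2.170000) = 4.708313
  f(1.260304) = -0.779088
  x_3 = 1.260304 - (-0.779088)×(1.260304 - 2.170000)/(-0.779088 - 4.708313)
       = 1.389460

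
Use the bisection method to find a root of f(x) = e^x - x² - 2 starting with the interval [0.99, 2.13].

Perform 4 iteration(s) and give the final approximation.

f(x) = e^x - x² - 2
Initial interval: [0.99, 2.13]

Iteration 1:
  c_1 = (0.990000 + 2.130000)/2 = 1.560000
  f(c_1) = f(1.560000) = 0.325221
  f(a) × f(c) < 0, new interval: [0.990000, 1.560000]
Iteration 2:
  c_2 = (0.990000 + 1.560000)/2 = 1.275000
  f(c_2) = f(1.275000) = -0.046924
  f(a) × f(c) ≥ 0, new interval: [1.275000, 1.560000]
Iteration 3:
  c_3 = (1.275000 + 1.560000)/2 = 1.417500
  f(c_3) = f(1.417500) = 0.117484
  f(a) × f(c) < 0, new interval: [1.275000, 1.417500]
Iteration 4:
  c_4 = (1.275000 + 1.417500)/2 = 1.346250
  f(c_4) = f(1.346250) = 0.030598
  f(a) × f(c) < 0, new interval: [1.275000, 1.346250]

After 4 iteration(s), the approximation is c_4 = 1.346250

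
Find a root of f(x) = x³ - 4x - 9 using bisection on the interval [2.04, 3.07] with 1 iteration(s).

f(x) = x³ - 4x - 9
Initial interval: [2.04, 3.07]

Iteration 1:
  c_1 = (2.040000 + 3.070000)/2 = 2.555000
  f(c_1) = f(2.555000) = -2.540896
  f(a) × f(c) ≥ 0, new interval: [2.555000, 3.070000]

After 1 iteration(s), the approximation is c_1 = 2.555000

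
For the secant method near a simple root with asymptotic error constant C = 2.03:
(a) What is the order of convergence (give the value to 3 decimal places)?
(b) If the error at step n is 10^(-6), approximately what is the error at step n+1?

(a) Secant method has superlinear convergence with order φ = (1+√5)/2 ≈ 1.618.
    This means |e_{n+1}| ≈ C|e_n|^1.618.

(b) With |e_n| = 10^(-6) and C = 2.03:
    |e_{n+1}| ≈ 2.03 × (10^(-6))^1.618 = 2.03 × 10^(-9.71)

(a) ≈ 1.618 (golden ratio); (b) |e_{n+1}| ≈ 3.975e-10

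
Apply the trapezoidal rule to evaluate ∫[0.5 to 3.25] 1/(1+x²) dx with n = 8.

f(x) = 1/(1+x²)
a = 0.5, b = 3.25, n = 8
h = (b - a)/n = 0.343750

Trapezoidal rule: (h/2)[f(x₀) + 2f(x₁) + 2f(x₂) + ... + f(xₙ)]

x_0 = 0.5000, f(x_0) = 0.800000, coefficient = 1
x_1 = 0.8438, f(x_1) = 0.584141, coefficient = 2
x_2 = 1.1875, f(x_2) = 0.414911, coefficient = 2
x_3 = 1.5312, f(x_3) = 0.298978, coefficient = 2
x_4 = 1.8750, f(x_4) = 0.221453, coefficient = 2
x_5 = 2.2188, f(x_5) = 0.168838, coefficient = 2
x_6 = 2.5625, f(x_6) = 0.132163, coefficient = 2
x_7 = 2.9062, f(x_7) = 0.105862, coefficient = 2
x_8 = 3.2500, f(x_8) = 0.086486, coefficient = 1

I ≈ (0.343750/2) × 4.739179 = 0.814546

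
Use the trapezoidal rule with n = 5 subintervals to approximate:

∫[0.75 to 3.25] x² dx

f(x) = x²
a = 0.75, b = 3.25, n = 5
h = (b - a)/n = 0.500000

Trapezoidal rule: (h/2)[f(x₀) + 2f(x₁) + 2f(x₂) + ... + f(xₙ)]

x_0 = 0.7500, f(x_0) = 0.562500, coefficient = 1
x_1 = 1.2500, f(x_1) = 1.562500, coefficient = 2
x_2 = 1.7500, f(x_2) = 3.062500, coefficient = 2
x_3 = 2.2500, f(x_3) = 5.062500, coefficient = 2
x_4 = 2.7500, f(x_4) = 7.562500, coefficient = 2
x_5 = 3.2500, f(x_5) = 10.562500, coefficient = 1

I ≈ (0.500000/2) × 45.625000 = 11.406250
Exact value: 11.302083
Error: 0.104167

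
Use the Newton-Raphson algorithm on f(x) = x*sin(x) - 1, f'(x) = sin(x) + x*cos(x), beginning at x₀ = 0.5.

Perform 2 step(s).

f(x) = x*sin(x) - 1
f'(x) = sin(x) + x*cos(x)
x₀ = 0.5

Newton-Raphson formula: x_{n+1} = x_n - f(x_n)/f'(x_n)

Iteration 1:
  f(0.500000) = -0.760287
  f'(0.500000) = 0.918217
  x_1 = 0.500000 - (-0.760287)/0.918217 = 1.328004
Iteration 2:
  f(1.328004) = 0.289054
  f'(1.328004) = 1.289941
  x_2 = 1.328004 - 0.289054/1.289941 = 1.103921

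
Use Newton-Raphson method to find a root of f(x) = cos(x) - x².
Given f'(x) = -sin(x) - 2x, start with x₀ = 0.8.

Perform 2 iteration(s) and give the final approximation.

f(x) = cos(x) - x²
f'(x) = -sin(x) - 2x
x₀ = 0.8

Newton-Raphson formula: x_{n+1} = x_n - f(x_n)/f'(x_n)

Iteration 1:
  f(0.800000) = 0.056707
  f'(0.800000) = -2.317356
  x_1 = 0.800000 - 0.056707/(-2.317356) = 0.824470
Iteration 2:
  f(0.824470) = -0.000806
  f'(0.824470) = -2.383129
  x_2 = 0.824470 - (-0.000806)/(-2.383129) = 0.824132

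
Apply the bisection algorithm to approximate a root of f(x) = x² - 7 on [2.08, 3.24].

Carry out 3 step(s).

f(x) = x² - 7
Initial interval: [2.08, 3.24]

Iteration 1:
  c_1 = (2.080000 + 3.240000)/2 = 2.660000
  f(c_1) = f(2.660000) = 0.075600
  f(a) × f(c) < 0, new interval: [2.080000, 2.660000]
Iteration 2:
  c_2 = (2.080000 + 2.660000)/2 = 2.370000
  f(c_2) = f(2.370000) = -1.383100
  f(a) × f(c) ≥ 0, new interval: [2.370000, 2.660000]
Iteration 3:
  c_3 = (2.370000 + 2.660000)/2 = 2.515000
  f(c_3) = f(2.515000) = -0.674775
  f(a) × f(c) ≥ 0, new interval: [2.515000, 2.660000]

After 3 iteration(s), the approximation is c_3 = 2.515000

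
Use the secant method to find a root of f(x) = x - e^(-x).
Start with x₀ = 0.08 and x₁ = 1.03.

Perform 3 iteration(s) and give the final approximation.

f(x) = x - e^(-x)
x₀ = 0.08, x₁ = 1.03

Secant formula: x_{n+1} = x_n - f(x_n)(x_n - x_{n-1})/(f(x_n) - f(x_{n-1}))

Iteration 1:
  f(0.080000) = -0.843116
  f(1.030000) = 0.672993
  x_2 = 1.030000 - 0.672993×(1.030000 - 0.080000)/(0.672993 - (-0.843116))
       = 0.608300
Iteration 2:
  f(1.030000) = 0.672993
  f(0.608300) = 0.064025
  x_3 = 0.608300 - 0.064025×(0.608300 - 1.030000)/(0.064025 - 0.672993)
       = 0.563964
Iteration 3:
  f(0.608300) = 0.064025
  f(0.563964) = -0.004985
  x_4 = 0.563964 - (-0.004985)×(0.563964 - 0.608300)/(-0.004985 - 0.064025)
       = 0.567167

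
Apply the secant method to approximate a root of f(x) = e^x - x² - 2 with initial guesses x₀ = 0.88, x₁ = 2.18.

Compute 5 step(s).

f(x) = e^x - x² - 2
x₀ = 0.88, x₁ = 2.18

Secant formula: x_{n+1} = x_n - f(x_n)(x_n - x_{n-1})/(f(x_n) - f(x_{n-1}))

Iteration 1:
  f(0.880000) = -0.363500
  f(2.180000) = 2.093906
  x_2 = 2.180000 - 2.093906×(2.180000 - 0.880000)/(2.093906 - (-0.363500))
       = 1.072296
Iteration 2:
  f(2.180000) = 2.093906
  f(1.072296) = -0.227738
  x_3 = 1.072296 - (-0.227738)×(1.072296 - 2.180000)/(-0.227738 - 2.093906)
       = 1.180955
Iteration 3:
  f(1.072296) = -0.227738
  f(1.180955) = -0.137171
  x_4 = 1.180955 - (-0.137171)×(1.180955 - 1.072296)/(-0.137171 - (-0.227738))
       = 1.345528
Iteration 4:
  f(1.180955) = -0.137171
  f(1.345528) = 0.029769
  x_5 = 1.345528 - 0.029769×(1.345528 - 1.180955)/(0.029769 - (-0.137171))
       = 1.316182
Iteration 5:
  f(1.345528) = 0.029769
  f(1.316182) = -0.003179
  x_6 = 1.316182 - (-0.003179)×(1.316182 - 1.345528)/(-0.003179 - 0.029769)
       = 1.319013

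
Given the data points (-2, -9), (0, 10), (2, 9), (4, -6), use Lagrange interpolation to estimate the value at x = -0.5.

Lagrange interpolation formula:
P(x) = Σ yᵢ × Lᵢ(x)
where Lᵢ(x) = Π_{j≠i} (x - xⱼ)/(xᵢ - xⱼ)

L_0(-0.5) = (-0.5 - 0)/(-2 - 0) × (-0.5 - 2)/(-2 - 2) × (-0.5 - 4)/(-2 - 4) = 0.117188
L_1(-0.5) = (-0.5 - (-2))/(0 - (-2)) × (-0.5 - 2)/(0 - 2) × (-0.5 - 4)/(0 - 4) = 1.054688
L_2(-0.5) = (-0.5 - (-2))/(2 - (-2)) × (-0.5 - 0)/(2 - 0) × (-0.5 - 4)/(2 - 4) = -0.210938
L_3(-0.5) = (-0.5 - (-2))/(4 - (-2)) × (-0.5 - 0)/(4 - 0) × (-0.5 - 2)/(4 - 2) = 0.039062

P(-0.5) = (-9)×L_0(-0.5) + 10×L_1(-0.5) + 9×L_2(-0.5) + (-6)×L_3(-0.5)
P(-0.5) = 7.359375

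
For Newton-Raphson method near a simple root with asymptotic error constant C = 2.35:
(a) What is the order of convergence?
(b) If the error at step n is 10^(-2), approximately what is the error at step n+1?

(a) Newton-Raphson has quadratic (order 2) convergence near simple roots.
    This means |e_{n+1}| ≈ C|e_n|².

(b) With |e_n| = 10^(-2) and C = 2.35:
    |e_{n+1}| ≈ 2.35 × (10^(-2))² = 2.35 × 10^(-4)

(a) 2 (quadratic); (b) |e_{n+1}| ≈ 2.350e-04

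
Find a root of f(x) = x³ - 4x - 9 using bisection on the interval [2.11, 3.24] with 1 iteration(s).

f(x) = x³ - 4x - 9
Initial interval: [2.11, 3.24]

Iteration 1:
  c_1 = (2.110000 + 3.240000)/2 = 2.675000
  f(c_1) = f(2.675000) = -0.558703
  f(a) × f(c) ≥ 0, new interval: [2.675000, 3.240000]

After 1 iteration(s), the approximation is c_1 = 2.675000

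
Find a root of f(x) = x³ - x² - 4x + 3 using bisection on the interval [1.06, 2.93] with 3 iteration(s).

f(x) = x³ - x² - 4x + 3
Initial interval: [1.06, 2.93]

Iteration 1:
  c_1 = (1.060000 + 2.930000)/2 = 1.995000
  f(c_1) = f(1.995000) = -1.019875
  f(a) × f(c) ≥ 0, new interval: [1.995000, 2.930000]
Iteration 2:
  c_2 = (1.995000 + 2.930000)/2 = 2.462500
  f(c_2) = f(2.462500) = 2.018463
  f(a) × f(c) < 0, new interval: [1.995000, 2.462500]
Iteration 3:
  c_3 = (1.995000 + 2.462500)/2 = 2.228750
  f(c_3) = f(2.228750) = 0.188603
  f(a) × f(c) < 0, new interval: [1.995000, 2.228750]

After 3 iteration(s), the approximation is c_3 = 2.228750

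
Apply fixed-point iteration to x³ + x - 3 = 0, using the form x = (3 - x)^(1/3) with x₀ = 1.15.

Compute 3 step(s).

Equation: x³ + x - 3 = 0
Fixed-point form: x = (3 - x)^(1/3)
x₀ = 1.15

x_1 = g(1.150000) = 1.227601
x_2 = g(1.227601) = 1.210191
x_3 = g(1.210191) = 1.214140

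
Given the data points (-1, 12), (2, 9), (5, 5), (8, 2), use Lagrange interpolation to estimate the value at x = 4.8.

Lagrange interpolation formula:
P(x) = Σ yᵢ × Lᵢ(x)
where Lᵢ(x) = Π_{j≠i} (x - xⱼ)/(xᵢ - xⱼ)

L_0(4.8) = (4.8 - 2)/(-1 - 2) × (4.8 - 5)/(-1 - 5) × (4.8 - 8)/(-1 - 8) = -0.011062
L_1(4.8) = (4.8 - (-1))/(2 - (-1)) × (4.8 - 5)/(2 - 5) × (4.8 - 8)/(2 - 8) = 0.068741
L_2(4.8) = (4.8 - (-1))/(5 - (-1)) × (4.8 - 2)/(5 - 2) × (4.8 - 8)/(5 - 8) = 0.962370
L_3(4.8) = (4.8 - (-1))/(8 - (-1)) × (4.8 - 2)/(8 - 2) × (4.8 - 5)/(8 - 5) = -0.020049

P(4.8) = 12×L_0(4.8) + 9×L_1(4.8) + 5×L_2(4.8) + 2×L_3(4.8)
P(4.8) = 5.257679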